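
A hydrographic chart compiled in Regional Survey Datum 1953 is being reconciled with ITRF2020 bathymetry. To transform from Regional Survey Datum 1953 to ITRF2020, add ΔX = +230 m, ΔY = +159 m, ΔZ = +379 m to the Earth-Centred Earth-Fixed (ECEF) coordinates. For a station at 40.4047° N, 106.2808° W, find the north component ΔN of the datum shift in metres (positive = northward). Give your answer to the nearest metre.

At φ = 40.4047°, λ = -106.2808°: sin φ = 0.648182, cos φ = 0.761485, sin λ = -0.959899, cos λ = -0.280345.
ΔN = −sin φ cos λ·ΔX − sin φ sin λ·ΔY + cos φ·ΔZ = −(0.648182)(-0.280345)(230) − (0.648182)(-0.959899)(159) + (0.761485)(379) = 429.33 m.

ΔN = 429 m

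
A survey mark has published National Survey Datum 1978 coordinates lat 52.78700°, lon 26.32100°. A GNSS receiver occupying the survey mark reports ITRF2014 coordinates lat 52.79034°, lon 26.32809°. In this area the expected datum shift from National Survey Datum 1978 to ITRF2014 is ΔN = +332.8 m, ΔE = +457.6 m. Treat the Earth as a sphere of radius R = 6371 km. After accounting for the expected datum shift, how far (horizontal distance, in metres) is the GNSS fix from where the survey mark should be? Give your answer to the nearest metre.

Observed coordinate differences: Δφ = +0.00334°, Δλ = +0.00709°.
Converting to metres (1° lat = 111195 m, cos φ = 0.604780): observed ΔN = 371.4 m, observed ΔE = 476.8 m.
Subtracting the expected shift leaves a residual of 371.4 − (332.8) = 38.6 m north and 476.8 − (457.6) = 19.2 m east.
Residual distance = √(38.6² + 19.2²) = 43.1 m.

43 m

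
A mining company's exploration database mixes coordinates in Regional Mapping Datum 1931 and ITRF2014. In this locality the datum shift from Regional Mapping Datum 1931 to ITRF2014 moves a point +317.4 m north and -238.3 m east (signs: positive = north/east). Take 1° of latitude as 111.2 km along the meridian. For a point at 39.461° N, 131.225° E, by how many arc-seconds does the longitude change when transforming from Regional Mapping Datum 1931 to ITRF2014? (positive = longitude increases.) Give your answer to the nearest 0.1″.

Δλ = -10.0″

At latitude 39.461°, cos φ = 0.772057.
1° of longitude at this latitude = 111.2 × cos φ = 85.85 km, so Δλ = -238.3 / 85852.8 = -0.0027757° = -9.992″.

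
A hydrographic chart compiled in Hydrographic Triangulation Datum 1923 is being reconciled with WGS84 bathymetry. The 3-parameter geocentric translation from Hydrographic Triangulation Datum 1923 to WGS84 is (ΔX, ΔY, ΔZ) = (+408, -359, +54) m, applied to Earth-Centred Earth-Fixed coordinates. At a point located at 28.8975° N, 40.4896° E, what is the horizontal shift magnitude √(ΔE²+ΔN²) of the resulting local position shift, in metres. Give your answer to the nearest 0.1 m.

At φ = 28.8975°, λ = 40.4896°: sin φ = 0.483244, cos φ = 0.875486, sin λ = 0.649310, cos λ = 0.760524.
ΔE = −sin λ·ΔX + cos λ·ΔY = −(0.649310)·(408) + (0.760524)·(-359) = -537.95 m.
ΔN = −sin φ cos λ·ΔX − sin φ sin λ·ΔY + cos φ·ΔZ = −(0.483244)(0.760524)(408) − (0.483244)(0.649310)(-359) + (0.875486)(54) = 9.97 m.
Horizontal magnitude = √(ΔE² + ΔN²) = √((-537.95)² + 9.97²) = 538.04 m.

538.0 m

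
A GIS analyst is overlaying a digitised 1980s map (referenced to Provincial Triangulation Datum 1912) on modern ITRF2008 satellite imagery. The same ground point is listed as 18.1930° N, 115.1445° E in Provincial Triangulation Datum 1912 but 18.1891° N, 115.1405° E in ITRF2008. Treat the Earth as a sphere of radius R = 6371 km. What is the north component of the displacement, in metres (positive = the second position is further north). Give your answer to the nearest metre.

ΔN = -434 m

Δφ = 18.1891° − 18.1930° = -0.0039°; Δλ = 115.1405° − 115.1445° = -0.0040°.
1° along a meridian = πR/180 = 111195 m.
ΔN = Δφ × 111195 = -433.7 m; ΔE = Δλ × 111195 × cos(18.1930°) = -0.0040 × 111195 × 0.950010 = -422.5 m.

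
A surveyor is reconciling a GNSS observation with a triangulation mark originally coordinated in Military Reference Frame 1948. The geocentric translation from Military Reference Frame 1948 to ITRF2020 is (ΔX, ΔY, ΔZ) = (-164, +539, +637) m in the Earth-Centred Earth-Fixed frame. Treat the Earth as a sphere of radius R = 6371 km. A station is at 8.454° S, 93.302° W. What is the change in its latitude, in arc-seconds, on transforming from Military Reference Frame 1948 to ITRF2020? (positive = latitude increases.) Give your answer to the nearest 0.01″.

Δφ = 17.88″

sin φ = -0.147015, cos φ = 0.989134, sin λ = -0.998340, cos λ = -0.057599.
North component: ΔN = −sin φ cos λ·ΔX − sin φ sin λ·ΔY + cos φ·ΔZ = −(-0.147015)(-0.057599)(-164) − (-0.147015)(-0.998340)(539) + (0.989134)(637) = 552.36 m.
1° of latitude spans πR/180 = 111195 m, so Δφ = 552.36 / 111195 × 3600 = 17.883″.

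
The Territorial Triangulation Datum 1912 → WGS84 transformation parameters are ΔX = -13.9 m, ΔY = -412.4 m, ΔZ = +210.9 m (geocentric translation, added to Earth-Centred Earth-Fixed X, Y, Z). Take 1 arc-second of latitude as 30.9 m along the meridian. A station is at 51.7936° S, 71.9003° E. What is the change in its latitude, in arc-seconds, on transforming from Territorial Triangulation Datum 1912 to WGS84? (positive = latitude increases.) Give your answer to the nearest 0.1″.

Δφ = -5.9″

sin φ = -0.785788, cos φ = 0.618496, sin λ = 0.950517, cos λ = 0.310671.
North component: ΔN = −sin φ cos λ·ΔX − sin φ sin λ·ΔY + cos φ·ΔZ = −(-0.785788)(0.310671)(-13.9) − (-0.785788)(0.950517)(-412.4) + (0.618496)(210.9) = -180.98 m.
1° of latitude spans 3600 × 30.90 = 111240 m, so Δφ = -180.98 / 111240 × 3600 = -5.857″.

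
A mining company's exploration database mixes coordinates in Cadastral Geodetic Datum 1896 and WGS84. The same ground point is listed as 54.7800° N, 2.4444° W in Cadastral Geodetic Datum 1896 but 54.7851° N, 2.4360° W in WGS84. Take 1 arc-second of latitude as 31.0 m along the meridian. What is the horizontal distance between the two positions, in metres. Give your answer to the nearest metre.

Δφ = 54.7851° − 54.7800° = +0.0051°; Δλ = -2.4360° − -2.4444° = +0.0084°.
1° of latitude = 3600 × 31.00 = 111600 m.
ΔN = Δφ × 111600 = 569.2 m; ΔE = Δλ × 111600 × cos(54.7800°) = +0.0084 × 111600 × 0.576718 = 540.6 m.
Distance = √(ΔE² + ΔN²) = √(540.6² + 569.2²) = 785.0 m.

785 m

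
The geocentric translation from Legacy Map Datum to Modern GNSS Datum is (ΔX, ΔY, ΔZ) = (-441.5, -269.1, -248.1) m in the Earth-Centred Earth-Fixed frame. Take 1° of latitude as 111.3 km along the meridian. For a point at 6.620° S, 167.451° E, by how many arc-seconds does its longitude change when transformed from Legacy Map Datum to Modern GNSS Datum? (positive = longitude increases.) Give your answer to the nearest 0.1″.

sin φ = -0.115284, cos φ = 0.993333, sin λ = 0.217274, cos λ = -0.976111.
East component: ΔE = −sin λ·ΔX + cos λ·ΔY = −(0.217274)(-441.5) + (-0.976111)(-269.1) = 358.60 m.
1° of latitude spans 111300 m; at latitude φ, 1° of longitude spans that × cos φ = 110557.9 m, so Δλ = 358.60 / 110557.9 × 3600 = 11.677″.

Δλ = 11.7″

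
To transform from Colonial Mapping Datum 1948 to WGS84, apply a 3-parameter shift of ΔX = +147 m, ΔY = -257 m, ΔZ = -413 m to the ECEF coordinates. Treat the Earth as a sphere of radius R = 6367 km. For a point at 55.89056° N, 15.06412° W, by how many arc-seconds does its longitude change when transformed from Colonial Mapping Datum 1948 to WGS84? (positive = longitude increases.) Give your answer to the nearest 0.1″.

Δλ = -12.1″

sin φ = 0.827968, cos φ = 0.560775, sin λ = -0.259900, cos λ = 0.965636.
East component: ΔE = −sin λ·ΔX + cos λ·ΔY = −(-0.259900)(147) + (0.965636)(-257) = -209.96 m.
1° of latitude spans πR/180 = 111125 m; at latitude φ, 1° of longitude spans that × cos φ = 62316.2 m, so Δλ = -209.96 / 62316.2 × 3600 = -12.130″.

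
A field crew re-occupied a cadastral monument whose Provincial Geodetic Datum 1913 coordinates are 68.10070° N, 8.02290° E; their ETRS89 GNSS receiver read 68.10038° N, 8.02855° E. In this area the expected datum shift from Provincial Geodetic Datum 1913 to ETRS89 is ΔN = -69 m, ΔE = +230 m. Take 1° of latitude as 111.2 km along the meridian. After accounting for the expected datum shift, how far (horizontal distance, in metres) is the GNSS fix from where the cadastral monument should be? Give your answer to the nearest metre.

Observed coordinate differences: Δφ = -0.00032°, Δλ = +0.00565°.
Converting to metres (1° lat = 111200 m, cos φ = 0.372976): observed ΔN = -35.6 m, observed ΔE = 234.3 m.
Subtracting the expected shift leaves a residual of -35.6 − (-69) = 33.4 m north and 234.3 − (230) = 4.3 m east.
Residual distance = √(33.4² + 4.3²) = 33.7 m.

34 m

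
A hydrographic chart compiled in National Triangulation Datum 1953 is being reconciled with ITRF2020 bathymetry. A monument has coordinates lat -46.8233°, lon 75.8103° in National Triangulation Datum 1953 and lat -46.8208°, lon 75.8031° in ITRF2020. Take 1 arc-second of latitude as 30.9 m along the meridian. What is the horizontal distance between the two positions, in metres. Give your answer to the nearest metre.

615 m

Δφ = -46.8208° − -46.8233° = +0.0025°; Δλ = 75.8031° − 75.8103° = -0.0072°.
1° of latitude = 3600 × 30.90 = 111240 m.
ΔN = Δφ × 111240 = 278.1 m; ΔE = Δλ × 111240 × cos(-46.8233°) = -0.0072 × 111240 × 0.684251 = -548.0 m.
Distance = √(ΔE² + ΔN²) = √((-548.0)² + 278.1²) = 614.6 m.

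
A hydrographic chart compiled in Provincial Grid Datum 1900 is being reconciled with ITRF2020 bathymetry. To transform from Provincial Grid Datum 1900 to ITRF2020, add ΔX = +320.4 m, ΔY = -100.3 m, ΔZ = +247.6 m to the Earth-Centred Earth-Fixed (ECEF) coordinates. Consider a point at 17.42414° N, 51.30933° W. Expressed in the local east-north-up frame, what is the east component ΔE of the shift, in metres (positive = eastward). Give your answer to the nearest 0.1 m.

ΔE = 187.4 m

The local east axis at (φ, λ) is (−sin λ, cos λ, 0), so ΔE = −sin(-51.30933°)·320.4 + cos(-51.30933°)·(-100.3) = 187.38 m.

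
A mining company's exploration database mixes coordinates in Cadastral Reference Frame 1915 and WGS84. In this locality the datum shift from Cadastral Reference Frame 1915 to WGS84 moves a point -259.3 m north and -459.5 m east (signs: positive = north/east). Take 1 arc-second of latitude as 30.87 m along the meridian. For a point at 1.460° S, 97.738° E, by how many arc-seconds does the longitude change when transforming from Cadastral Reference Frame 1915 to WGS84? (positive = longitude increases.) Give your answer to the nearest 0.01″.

Δλ = -14.89″

At latitude -1.460°, cos φ = 0.999675.
1″ of longitude at this latitude = 30.87 × cos φ = 30.8600 m, so Δλ = -459.5 / 30.8600 = -14.890″.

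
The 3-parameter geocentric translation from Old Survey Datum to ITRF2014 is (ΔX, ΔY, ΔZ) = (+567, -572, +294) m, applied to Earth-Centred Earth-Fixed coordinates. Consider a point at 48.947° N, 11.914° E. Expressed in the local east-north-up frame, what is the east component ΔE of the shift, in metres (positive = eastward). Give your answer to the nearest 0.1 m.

ΔE = -676.7 m

At φ = 48.947°, λ = 11.914°: sin φ = 0.754102, cos φ = 0.656757, sin λ = 0.206443, cos λ = 0.978459.
ΔE = −sin λ·ΔX + cos λ·ΔY = −(0.206443)·(567) + (0.978459)·(-572) = -676.73 m.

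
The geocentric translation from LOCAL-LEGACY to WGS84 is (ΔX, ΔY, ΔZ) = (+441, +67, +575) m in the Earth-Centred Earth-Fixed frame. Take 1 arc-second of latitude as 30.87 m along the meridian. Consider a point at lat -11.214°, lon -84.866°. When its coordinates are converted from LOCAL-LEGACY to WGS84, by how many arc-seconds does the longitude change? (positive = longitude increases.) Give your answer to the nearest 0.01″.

Δλ = 14.70″

sin φ = -0.194474, cos φ = 0.980908, sin λ = -0.995988, cos λ = 0.089485.
East component: ΔE = −sin λ·ΔX + cos λ·ΔY = −(-0.995988)(441) + (0.089485)(67) = 445.23 m.
1° of latitude spans 3600 × 30.87 = 111132 m; at latitude φ, 1° of longitude spans that × cos φ = 109010.2 m, so Δλ = 445.23 / 109010.2 × 3600 = 14.703″.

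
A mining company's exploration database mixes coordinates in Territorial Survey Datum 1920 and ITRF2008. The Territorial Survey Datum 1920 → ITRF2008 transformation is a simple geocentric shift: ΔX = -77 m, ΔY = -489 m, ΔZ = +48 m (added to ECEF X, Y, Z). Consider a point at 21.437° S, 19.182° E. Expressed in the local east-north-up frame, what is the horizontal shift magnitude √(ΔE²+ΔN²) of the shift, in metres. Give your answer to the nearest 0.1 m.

At φ = -21.437°, λ = 19.182°: sin φ = -0.365478, cos φ = 0.930820, sin λ = 0.328570, cos λ = 0.944480.
ΔE = −sin λ·ΔX + cos λ·ΔY = −(0.328570)·(-77) + (0.944480)·(-489) = -436.55 m.
ΔN = −sin φ cos λ·ΔX − sin φ sin λ·ΔY + cos φ·ΔZ = −(-0.365478)(0.944480)(-77) − (-0.365478)(0.328570)(-489) + (0.930820)(48) = -40.62 m.
Horizontal magnitude = √(ΔE² + ΔN²) = √((-436.55)² + (-40.62)²) = 438.44 m.

438.4 m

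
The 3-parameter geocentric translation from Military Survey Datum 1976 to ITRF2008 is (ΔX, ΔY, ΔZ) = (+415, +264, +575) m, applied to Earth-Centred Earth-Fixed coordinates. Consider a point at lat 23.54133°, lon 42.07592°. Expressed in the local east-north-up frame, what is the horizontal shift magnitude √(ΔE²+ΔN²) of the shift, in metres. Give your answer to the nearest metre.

343 m

At φ = 23.54133°, λ = 42.07592°: sin φ = 0.399410, cos φ = 0.916772, sin λ = 0.670115, cos λ = 0.742258.
ΔE = −sin λ·ΔX + cos λ·ΔY = −(0.670115)·(415) + (0.742258)·(264) = -82.14 m.
ΔN = −sin φ cos λ·ΔX − sin φ sin λ·ΔY + cos φ·ΔZ = −(0.399410)(0.742258)(415) − (0.399410)(0.670115)(264) + (0.916772)(575) = 333.45 m.
Horizontal magnitude = √(ΔE² + ΔN²) = √((-82.14)² + 333.45²) = 343.42 m.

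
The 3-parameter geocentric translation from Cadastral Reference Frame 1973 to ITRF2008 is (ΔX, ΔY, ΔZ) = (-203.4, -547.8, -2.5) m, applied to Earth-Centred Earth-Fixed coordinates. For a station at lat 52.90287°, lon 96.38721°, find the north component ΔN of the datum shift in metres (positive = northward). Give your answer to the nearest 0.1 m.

At φ = 52.90287°, λ = 96.38721°: sin φ = 0.797614, cos φ = 0.603168, sin λ = 0.993793, cos λ = -0.111247.
ΔN = −sin φ cos λ·ΔX − sin φ sin λ·ΔY + cos φ·ΔZ = −(0.797614)(-0.111247)(-203.4) − (0.797614)(0.993793)(-547.8) + (0.603168)(-2.5) = 414.66 m.

ΔN = 414.7 m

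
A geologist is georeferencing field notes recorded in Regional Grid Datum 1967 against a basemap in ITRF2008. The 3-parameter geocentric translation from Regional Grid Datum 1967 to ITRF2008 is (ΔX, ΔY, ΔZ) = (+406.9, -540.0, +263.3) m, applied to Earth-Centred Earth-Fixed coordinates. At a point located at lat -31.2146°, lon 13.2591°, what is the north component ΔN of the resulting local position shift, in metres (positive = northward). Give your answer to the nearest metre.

The local north axis is (−sin φ cos λ, −sin φ sin λ, cos φ), giving ΔN = 205.253 − 64.186 + 225.183 = 366.25 m.

ΔN = 366 m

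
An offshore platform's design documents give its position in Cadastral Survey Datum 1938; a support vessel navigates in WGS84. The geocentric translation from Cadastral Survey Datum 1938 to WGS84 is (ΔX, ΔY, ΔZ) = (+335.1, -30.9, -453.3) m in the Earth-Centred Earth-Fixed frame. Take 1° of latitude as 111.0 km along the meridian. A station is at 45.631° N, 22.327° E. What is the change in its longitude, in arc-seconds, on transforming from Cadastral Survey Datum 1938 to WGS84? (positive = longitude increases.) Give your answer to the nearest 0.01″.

sin φ = 0.714851, cos φ = 0.699277, sin λ = 0.379892, cos λ = 0.925031.
East component: ΔE = −sin λ·ΔX + cos λ·ΔY = −(0.379892)(335.1) + (0.925031)(-30.9) = -155.89 m.
1° of latitude spans 111000 m; at latitude φ, 1° of longitude spans that × cos φ = 77619.7 m, so Δλ = -155.89 / 77619.7 × 3600 = -7.230″.

Δλ = -7.23″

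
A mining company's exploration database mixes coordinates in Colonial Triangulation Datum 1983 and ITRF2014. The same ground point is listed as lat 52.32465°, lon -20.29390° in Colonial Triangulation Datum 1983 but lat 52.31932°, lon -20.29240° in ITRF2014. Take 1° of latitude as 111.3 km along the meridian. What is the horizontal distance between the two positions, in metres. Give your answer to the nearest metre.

Δφ = 52.31932° − 52.32465° = -0.00533°; Δλ = -20.29240° − -20.29390° = +0.00150°.
ΔN = Δφ × 111300 = -593.2 m; ΔE = Δλ × 111300 × cos(52.32465°) = +0.00150 × 111300 × 0.611187 = 102.0 m.
Distance = √(ΔE² + ΔN²) = √(102.0² + (-593.2)²) = 601.9 m.

602 m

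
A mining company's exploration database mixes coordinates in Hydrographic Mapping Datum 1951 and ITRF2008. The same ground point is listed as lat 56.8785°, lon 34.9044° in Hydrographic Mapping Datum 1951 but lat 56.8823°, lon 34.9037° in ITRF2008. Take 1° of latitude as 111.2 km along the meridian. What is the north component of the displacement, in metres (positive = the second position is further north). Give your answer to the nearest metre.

ΔN = 423 m

Δφ = 56.8823° − 56.8785° = +0.0038°; Δλ = 34.9037° − 34.9044° = -0.0007°.
ΔN = Δφ × 111200 = 422.6 m; ΔE = Δλ × 111200 × cos(56.8785°) = -0.0007 × 111200 × 0.546416 = -42.5 m.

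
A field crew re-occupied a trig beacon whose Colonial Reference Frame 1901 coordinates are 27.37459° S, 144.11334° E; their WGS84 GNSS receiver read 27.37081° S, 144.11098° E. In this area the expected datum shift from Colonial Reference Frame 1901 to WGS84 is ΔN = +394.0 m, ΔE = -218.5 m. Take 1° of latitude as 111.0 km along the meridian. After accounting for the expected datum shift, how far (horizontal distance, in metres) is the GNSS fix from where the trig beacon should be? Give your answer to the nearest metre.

29 m

Observed coordinate differences: Δφ = +0.00378°, Δλ = -0.00236°.
Converting to metres (1° lat = 111000 m, cos φ = 0.888019): observed ΔN = 419.6 m, observed ΔE = -232.6 m.
Subtracting the expected shift leaves a residual of 419.6 − (394.0) = 25.6 m north and -232.6 − (-218.5) = -14.1 m east.
Residual distance = √(25.6² + (-14.1)²) = 29.2 m.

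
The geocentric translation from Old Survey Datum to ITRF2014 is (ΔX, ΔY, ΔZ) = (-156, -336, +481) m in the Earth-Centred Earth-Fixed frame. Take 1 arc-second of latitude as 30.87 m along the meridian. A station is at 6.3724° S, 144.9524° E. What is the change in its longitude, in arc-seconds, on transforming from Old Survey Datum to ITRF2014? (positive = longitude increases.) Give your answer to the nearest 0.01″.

Δλ = 11.89″

sin φ = -0.110990, cos φ = 0.993821, sin λ = 0.574257, cos λ = -0.818675.
East component: ΔE = −sin λ·ΔX + cos λ·ΔY = −(0.574257)(-156) + (-0.818675)(-336) = 364.66 m.
1° of latitude spans 3600 × 30.87 = 111132 m; at latitude φ, 1° of longitude spans that × cos φ = 110445.4 m, so Δλ = 364.66 / 110445.4 × 3600 = 11.886″.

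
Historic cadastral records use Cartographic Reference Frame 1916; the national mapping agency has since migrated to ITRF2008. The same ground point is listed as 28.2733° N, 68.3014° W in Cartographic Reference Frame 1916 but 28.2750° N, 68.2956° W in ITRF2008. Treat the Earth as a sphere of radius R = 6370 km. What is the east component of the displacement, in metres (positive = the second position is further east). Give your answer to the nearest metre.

Δφ = 28.2750° − 28.2733° = +0.0017°; Δλ = -68.2956° − -68.3014° = +0.0058°.
1° along a meridian = πR/180 = 111177 m.
ΔN = Δφ × 111177 = 189.0 m; ΔE = Δλ × 111177 × cos(28.2733°) = +0.0058 × 111177 × 0.880698 = 567.9 m.

ΔE = 568 m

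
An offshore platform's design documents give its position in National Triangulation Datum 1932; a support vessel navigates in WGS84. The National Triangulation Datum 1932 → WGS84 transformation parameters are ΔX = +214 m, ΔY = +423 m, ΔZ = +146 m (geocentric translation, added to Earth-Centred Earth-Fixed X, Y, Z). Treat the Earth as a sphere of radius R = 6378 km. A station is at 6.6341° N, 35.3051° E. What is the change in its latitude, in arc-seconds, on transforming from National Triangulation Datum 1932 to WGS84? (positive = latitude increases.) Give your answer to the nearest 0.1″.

sin φ = 0.115528, cos φ = 0.993304, sin λ = 0.577930, cos λ = 0.816086.
North component: ΔN = −sin φ cos λ·ΔX − sin φ sin λ·ΔY + cos φ·ΔZ = −(0.115528)(0.816086)(214) − (0.115528)(0.577930)(423) + (0.993304)(146) = 96.60 m.
1° of latitude spans πR/180 = 111317 m, so Δφ = 96.60 / 111317 × 3600 = 3.124″.

Δφ = 3.1″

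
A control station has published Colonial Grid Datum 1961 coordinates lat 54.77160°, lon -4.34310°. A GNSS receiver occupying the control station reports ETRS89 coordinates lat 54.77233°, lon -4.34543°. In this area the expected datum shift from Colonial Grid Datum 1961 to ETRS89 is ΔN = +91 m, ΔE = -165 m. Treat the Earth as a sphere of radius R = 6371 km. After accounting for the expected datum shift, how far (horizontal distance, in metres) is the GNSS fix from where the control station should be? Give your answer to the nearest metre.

18 m

Observed coordinate differences: Δφ = +0.00073°, Δλ = -0.00233°.
Converting to metres (1° lat = 111195 m, cos φ = 0.576837): observed ΔN = 81.2 m, observed ΔE = -149.4 m.
Subtracting the expected shift leaves a residual of 81.2 − (91) = -9.8 m north and -149.4 − (-165) = 15.6 m east.
Residual distance = √((-9.8)² + 15.6²) = 18.4 m.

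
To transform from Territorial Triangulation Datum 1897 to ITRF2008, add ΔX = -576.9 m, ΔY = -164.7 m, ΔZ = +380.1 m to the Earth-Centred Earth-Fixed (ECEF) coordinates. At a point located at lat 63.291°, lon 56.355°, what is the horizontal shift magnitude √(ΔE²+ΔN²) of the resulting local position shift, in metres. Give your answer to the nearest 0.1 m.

At φ = 63.291°, λ = 56.355°: sin φ = 0.893301, cos φ = 0.449459, sin λ = 0.832486, cos λ = 0.554046.
ΔE = −sin λ·ΔX + cos λ·ΔY = −(0.832486)·(-576.9) + (0.554046)·(-164.7) = 389.01 m.
ΔN = −sin φ cos λ·ΔX − sin φ sin λ·ΔY + cos φ·ΔZ = −(0.893301)(0.554046)(-576.9) − (0.893301)(0.832486)(-164.7) + (0.449459)(380.1) = 578.85 m.
Horizontal magnitude = √(ΔE² + ΔN²) = √(389.01² + 578.85²) = 697.42 m.

697.4 m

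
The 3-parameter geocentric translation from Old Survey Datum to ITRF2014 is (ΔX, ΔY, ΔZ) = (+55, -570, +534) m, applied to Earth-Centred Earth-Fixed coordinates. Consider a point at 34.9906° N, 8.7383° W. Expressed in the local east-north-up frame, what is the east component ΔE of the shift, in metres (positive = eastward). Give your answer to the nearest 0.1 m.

The local east axis at (φ, λ) is (−sin λ, cos λ, 0), so ΔE = −sin(-8.7383°)·55 + cos(-8.7383°)·(-570) = -555.03 m.

ΔE = -555.0 m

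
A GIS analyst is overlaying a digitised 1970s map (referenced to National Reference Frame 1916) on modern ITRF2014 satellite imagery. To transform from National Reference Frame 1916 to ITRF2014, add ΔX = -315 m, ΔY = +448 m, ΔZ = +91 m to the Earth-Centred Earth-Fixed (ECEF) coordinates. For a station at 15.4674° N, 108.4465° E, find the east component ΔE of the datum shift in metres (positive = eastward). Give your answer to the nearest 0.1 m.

ΔE = 157.1 m

The local east axis at (φ, λ) is (−sin λ, cos λ, 0), so ΔE = −sin(108.4465°)·(-315) + cos(108.4465°)·448 = 157.06 m.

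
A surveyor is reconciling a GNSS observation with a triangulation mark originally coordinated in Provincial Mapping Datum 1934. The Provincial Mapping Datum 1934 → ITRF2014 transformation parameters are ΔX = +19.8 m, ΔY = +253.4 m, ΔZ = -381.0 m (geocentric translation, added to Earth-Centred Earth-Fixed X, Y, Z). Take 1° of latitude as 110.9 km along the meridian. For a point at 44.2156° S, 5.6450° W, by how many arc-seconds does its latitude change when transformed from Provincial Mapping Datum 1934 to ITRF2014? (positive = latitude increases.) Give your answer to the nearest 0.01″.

Δφ = -8.98″

sin φ = -0.697360, cos φ = 0.716721, sin λ = -0.098365, cos λ = 0.995150.
North component: ΔN = −sin φ cos λ·ΔX − sin φ sin λ·ΔY + cos φ·ΔZ = −(-0.697360)(0.995150)(19.8) − (-0.697360)(-0.098365)(253.4) + (0.716721)(-381.0) = -276.71 m.
1° of latitude spans 110900 m, so Δφ = -276.71 / 110900 × 3600 = -8.983″.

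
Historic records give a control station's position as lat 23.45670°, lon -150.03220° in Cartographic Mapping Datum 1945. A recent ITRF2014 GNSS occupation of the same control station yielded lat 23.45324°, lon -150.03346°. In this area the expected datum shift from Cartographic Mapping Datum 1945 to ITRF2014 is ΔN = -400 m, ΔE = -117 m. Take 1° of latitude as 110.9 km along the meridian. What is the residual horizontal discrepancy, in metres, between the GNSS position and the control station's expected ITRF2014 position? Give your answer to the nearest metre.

Observed coordinate differences: Δφ = -0.00346°, Δλ = -0.00126°.
Converting to metres (1° lat = 110900 m, cos φ = 0.917361): observed ΔN = -383.7 m, observed ΔE = -128.2 m.
Subtracting the expected shift leaves a residual of -383.7 − (-400) = 16.3 m north and -128.2 − (-117) = -11.2 m east.
Residual distance = √(16.3² + (-11.2)²) = 19.8 m.

20 m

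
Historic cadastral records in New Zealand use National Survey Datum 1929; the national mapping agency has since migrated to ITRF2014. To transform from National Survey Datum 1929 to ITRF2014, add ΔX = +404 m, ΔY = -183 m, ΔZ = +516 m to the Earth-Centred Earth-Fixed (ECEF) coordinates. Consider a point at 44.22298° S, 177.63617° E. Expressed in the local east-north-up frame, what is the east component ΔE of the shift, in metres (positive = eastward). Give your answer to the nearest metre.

At φ = -44.22298°, λ = 177.63617°: sin φ = -0.697453, cos φ = 0.716631, sin λ = 0.041245, cos λ = -0.999149.
ΔE = −sin λ·ΔX + cos λ·ΔY = −(0.041245)·(404) + (-0.999149)·(-183) = 166.18 m.

ΔE = 166 m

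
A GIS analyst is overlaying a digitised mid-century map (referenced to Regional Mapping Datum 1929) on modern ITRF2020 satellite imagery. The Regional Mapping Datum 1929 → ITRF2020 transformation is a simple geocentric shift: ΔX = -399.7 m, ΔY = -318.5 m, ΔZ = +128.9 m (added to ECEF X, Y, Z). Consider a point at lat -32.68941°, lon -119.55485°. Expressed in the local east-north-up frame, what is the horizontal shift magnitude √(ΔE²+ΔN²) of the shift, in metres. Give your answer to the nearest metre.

The local east axis at (φ, λ) is (−sin λ, cos λ, 0), so ΔE = −sin(-119.55485°)·(-399.7) + cos(-119.55485°)·(-318.5) = -190.59 m.
The local north axis is (−sin φ cos λ, −sin φ sin λ, cos φ), giving ΔN = 106.480 + 149.635 + 108.484 = 364.60 m.
Horizontal magnitude = √(ΔE² + ΔN²) = √((-190.59)² + 364.60²) = 411.41 m.

411 m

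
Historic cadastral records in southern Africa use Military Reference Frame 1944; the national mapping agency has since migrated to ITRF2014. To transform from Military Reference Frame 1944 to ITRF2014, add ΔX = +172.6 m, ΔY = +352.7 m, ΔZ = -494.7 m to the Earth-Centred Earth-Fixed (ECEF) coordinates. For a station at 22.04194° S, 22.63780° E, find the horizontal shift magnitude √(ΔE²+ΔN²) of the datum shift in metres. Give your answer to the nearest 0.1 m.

The local east axis at (φ, λ) is (−sin λ, cos λ, 0), so ΔE = −sin(22.63780°)·172.6 + cos(22.63780°)·352.7 = 259.09 m.
The local north axis is (−sin φ cos λ, −sin φ sin λ, cos φ), giving ΔN = 59.784 + 50.947 − 458.542 = -347.81 m.
Horizontal magnitude = √(ΔE² + ΔN²) = √(259.09² + (-347.81)²) = 433.71 m.

433.7 m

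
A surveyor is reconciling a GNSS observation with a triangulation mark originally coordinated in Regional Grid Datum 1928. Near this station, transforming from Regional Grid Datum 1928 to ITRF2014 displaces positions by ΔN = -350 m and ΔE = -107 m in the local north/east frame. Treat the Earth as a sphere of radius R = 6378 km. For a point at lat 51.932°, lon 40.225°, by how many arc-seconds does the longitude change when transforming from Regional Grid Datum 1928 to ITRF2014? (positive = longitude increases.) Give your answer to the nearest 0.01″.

Δλ = -5.61″

At latitude 51.932°, cos φ = 0.616596.
One radian of longitude at latitude φ spans R cos φ, so Δλ = ΔE / (R cos φ) = -107.0 / (6378000 × 0.616596) = -2.7208e-05 rad = -5.612″.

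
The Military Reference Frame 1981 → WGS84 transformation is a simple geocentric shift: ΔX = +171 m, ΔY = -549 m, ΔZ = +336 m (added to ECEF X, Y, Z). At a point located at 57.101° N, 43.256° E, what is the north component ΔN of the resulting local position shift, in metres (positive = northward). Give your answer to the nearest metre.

ΔN = 394 m

The local north axis is (−sin φ cos λ, −sin φ sin λ, cos φ), giving ΔN = -104.567 + 315.875 + 182.502 = 393.81 m.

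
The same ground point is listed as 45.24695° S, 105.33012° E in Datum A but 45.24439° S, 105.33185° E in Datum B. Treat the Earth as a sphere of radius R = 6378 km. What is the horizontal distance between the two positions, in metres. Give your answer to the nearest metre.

316 m

Δφ = -45.24439° − -45.24695° = +0.00256°; Δλ = 105.33185° − 105.33012° = +0.00173°.
1° along a meridian = πR/180 = 111317 m.
ΔN = Δφ × 111317 = 285.0 m; ΔE = Δλ × 111317 × cos(-45.24695°) = +0.00173 × 111317 × 0.704053 = 135.6 m.
Distance = √(ΔE² + ΔN²) = √(135.6² + 285.0²) = 315.6 m.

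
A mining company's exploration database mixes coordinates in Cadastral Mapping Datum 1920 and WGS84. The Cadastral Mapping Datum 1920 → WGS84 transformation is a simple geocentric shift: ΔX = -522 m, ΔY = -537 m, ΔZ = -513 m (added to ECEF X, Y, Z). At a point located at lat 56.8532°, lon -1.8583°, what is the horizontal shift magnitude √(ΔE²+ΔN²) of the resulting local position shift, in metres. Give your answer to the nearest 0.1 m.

571.5 m

At φ = 56.8532°, λ = -1.8583°: sin φ = 0.837272, cos φ = 0.546786, sin λ = -0.032428, cos λ = 0.999474.
ΔE = −sin λ·ΔX + cos λ·ΔY = −(-0.032428)·(-522) + (0.999474)·(-537) = -553.64 m.
ΔN = −sin φ cos λ·ΔX − sin φ sin λ·ΔY + cos φ·ΔZ = −(0.837272)(0.999474)(-522) − (0.837272)(-0.032428)(-537) + (0.546786)(-513) = 141.75 m.
Horizontal magnitude = √(ΔE² + ΔN²) = √((-553.64)² + 141.75²) = 571.50 m.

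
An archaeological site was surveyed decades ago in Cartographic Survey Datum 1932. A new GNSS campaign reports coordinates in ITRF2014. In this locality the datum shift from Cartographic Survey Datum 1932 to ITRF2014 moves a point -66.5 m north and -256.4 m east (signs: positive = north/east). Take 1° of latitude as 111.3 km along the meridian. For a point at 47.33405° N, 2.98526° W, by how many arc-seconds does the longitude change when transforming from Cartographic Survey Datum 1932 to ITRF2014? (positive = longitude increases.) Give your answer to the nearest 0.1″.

At latitude 47.33405°, cos φ = 0.677723.
1° of longitude at this latitude = 111.3 × cos φ = 75.43 km, so Δλ = -256.4 / 75430.5 = -0.0033992° = -12.237″.

Δλ = -12.2″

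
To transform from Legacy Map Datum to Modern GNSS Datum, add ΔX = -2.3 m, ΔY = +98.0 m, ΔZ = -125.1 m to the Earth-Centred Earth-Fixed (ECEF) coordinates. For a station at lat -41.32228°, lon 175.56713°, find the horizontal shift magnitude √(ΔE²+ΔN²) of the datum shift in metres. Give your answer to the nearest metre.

131 m

The local east axis at (φ, λ) is (−sin λ, cos λ, 0), so ΔE = −sin(175.56713°)·(-2.3) + cos(175.56713°)·98.0 = -97.53 m.
The local north axis is (−sin φ cos λ, −sin φ sin λ, cos φ), giving ΔN = 1.514 + 5.001 − 93.951 = -87.44 m.
Horizontal magnitude = √(ΔE² + ΔN²) = √((-97.53)² + (-87.44)²) = 130.98 m.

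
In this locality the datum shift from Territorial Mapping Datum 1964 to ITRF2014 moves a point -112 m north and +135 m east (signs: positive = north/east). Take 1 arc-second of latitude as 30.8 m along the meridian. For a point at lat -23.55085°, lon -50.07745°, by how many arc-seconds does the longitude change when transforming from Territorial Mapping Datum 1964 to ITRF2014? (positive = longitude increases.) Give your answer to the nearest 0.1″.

Δλ = 4.8″

At latitude -23.55085°, cos φ = 0.916706.
1″ of longitude at this latitude = 30.80 × cos φ = 28.2345 m, so Δλ = 135.0 / 28.2345 = 4.781″.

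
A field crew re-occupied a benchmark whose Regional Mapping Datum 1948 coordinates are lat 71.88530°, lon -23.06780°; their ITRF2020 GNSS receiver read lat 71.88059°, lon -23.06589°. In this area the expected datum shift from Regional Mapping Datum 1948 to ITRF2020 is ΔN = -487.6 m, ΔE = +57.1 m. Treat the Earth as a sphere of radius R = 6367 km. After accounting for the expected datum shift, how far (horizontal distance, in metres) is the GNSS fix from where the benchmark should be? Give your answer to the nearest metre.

Observed coordinate differences: Δφ = -0.00471°, Δλ = +0.00191°.
Converting to metres (1° lat = 111125 m, cos φ = 0.310920): observed ΔN = -523.4 m, observed ΔE = 66.0 m.
Subtracting the expected shift leaves a residual of -523.4 − (-487.6) = -35.8 m north and 66.0 − (57.1) = 8.9 m east.
Residual distance = √((-35.8)² + 8.9²) = 36.9 m.

37 m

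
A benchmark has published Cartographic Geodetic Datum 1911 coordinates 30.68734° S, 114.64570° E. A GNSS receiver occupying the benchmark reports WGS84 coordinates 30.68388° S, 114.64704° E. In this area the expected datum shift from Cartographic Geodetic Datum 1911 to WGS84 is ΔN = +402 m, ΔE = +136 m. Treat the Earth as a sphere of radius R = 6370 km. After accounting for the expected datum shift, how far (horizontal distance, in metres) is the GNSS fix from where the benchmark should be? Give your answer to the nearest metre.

19 m

Observed coordinate differences: Δφ = +0.00346°, Δλ = +0.00134°.
Converting to metres (1° lat = 111177 m, cos φ = 0.859965): observed ΔN = 384.7 m, observed ΔE = 128.1 m.
Subtracting the expected shift leaves a residual of 384.7 − (402) = -17.3 m north and 128.1 − (136) = -7.9 m east.
Residual distance = √((-17.3)² + (-7.9)²) = 19.0 m.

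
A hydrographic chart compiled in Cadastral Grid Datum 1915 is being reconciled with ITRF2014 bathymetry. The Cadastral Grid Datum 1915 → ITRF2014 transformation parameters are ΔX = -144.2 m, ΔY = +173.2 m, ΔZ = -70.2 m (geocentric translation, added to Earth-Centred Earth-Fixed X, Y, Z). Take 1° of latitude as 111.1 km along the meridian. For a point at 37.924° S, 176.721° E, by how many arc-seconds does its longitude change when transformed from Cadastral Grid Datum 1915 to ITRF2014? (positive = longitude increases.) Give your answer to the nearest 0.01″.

sin φ = -0.614616, cos φ = 0.788827, sin λ = 0.057198, cos λ = -0.998363.
East component: ΔE = −sin λ·ΔX + cos λ·ΔY = −(0.057198)(-144.2) + (-0.998363)(173.2) = -164.67 m.
1° of latitude spans 111100 m; at latitude φ, 1° of longitude spans that × cos φ = 87638.6 m, so Δλ = -164.67 / 87638.6 × 3600 = -6.764″.

Δλ = -6.76″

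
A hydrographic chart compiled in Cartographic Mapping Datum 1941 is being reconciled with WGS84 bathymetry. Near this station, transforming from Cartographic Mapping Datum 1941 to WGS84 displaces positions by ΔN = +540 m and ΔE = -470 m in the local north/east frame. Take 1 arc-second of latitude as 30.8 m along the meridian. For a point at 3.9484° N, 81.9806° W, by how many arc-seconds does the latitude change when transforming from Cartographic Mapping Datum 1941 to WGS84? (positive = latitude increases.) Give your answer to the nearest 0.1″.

Δφ = 17.5″

1″ of latitude = 30.80 m, so Δφ = 540.0 / 30.80 = 17.532″.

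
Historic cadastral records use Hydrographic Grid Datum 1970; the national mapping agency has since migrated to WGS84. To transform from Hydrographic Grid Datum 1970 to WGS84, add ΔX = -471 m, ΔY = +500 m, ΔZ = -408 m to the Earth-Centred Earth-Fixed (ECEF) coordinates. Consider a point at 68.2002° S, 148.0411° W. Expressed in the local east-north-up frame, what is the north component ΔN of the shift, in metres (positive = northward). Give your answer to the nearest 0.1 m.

ΔN = -26.2 m

At φ = -68.2002°, λ = -148.0411°: sin φ = -0.928487, cos φ = 0.371365, sin λ = -0.529311, cos λ = -0.848428.
ΔN = −sin φ cos λ·ΔX − sin φ sin λ·ΔY + cos φ·ΔZ = −(-0.928487)(-0.848428)(-471) − (-0.928487)(-0.529311)(500) + (0.371365)(-408) = -26.21 m.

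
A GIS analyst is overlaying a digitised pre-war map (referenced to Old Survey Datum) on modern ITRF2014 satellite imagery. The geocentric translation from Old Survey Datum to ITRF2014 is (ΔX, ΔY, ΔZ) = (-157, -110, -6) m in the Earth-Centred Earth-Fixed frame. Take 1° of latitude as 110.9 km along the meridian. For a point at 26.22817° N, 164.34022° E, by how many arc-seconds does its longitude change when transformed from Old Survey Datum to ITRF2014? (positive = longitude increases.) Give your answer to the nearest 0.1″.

sin φ = 0.441947, cos φ = 0.897041, sin λ = 0.269925, cos λ = -0.962881.
East component: ΔE = −sin λ·ΔX + cos λ·ΔY = −(0.269925)(-157) + (-0.962881)(-110) = 148.30 m.
1° of latitude spans 110900 m; at latitude φ, 1° of longitude spans that × cos φ = 99481.9 m, so Δλ = 148.30 / 99481.9 × 3600 = 5.366″.

Δλ = 5.4″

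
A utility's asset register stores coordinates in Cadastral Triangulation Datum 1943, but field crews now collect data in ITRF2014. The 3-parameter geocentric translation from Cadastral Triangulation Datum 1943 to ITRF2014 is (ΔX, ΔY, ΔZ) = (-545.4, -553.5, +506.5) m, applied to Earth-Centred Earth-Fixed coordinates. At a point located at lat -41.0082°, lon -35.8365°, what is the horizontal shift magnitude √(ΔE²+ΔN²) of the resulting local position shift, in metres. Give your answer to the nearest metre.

826 m

At φ = -41.0082°, λ = -35.8365°: sin φ = -0.656167, cos φ = 0.754616, sin λ = -0.585474, cos λ = 0.810691.
ΔE = −sin λ·ΔX + cos λ·ΔY = −(-0.585474)·(-545.4) + (0.810691)·(-553.5) = -768.04 m.
ΔN = −sin φ cos λ·ΔX − sin φ sin λ·ΔY + cos φ·ΔZ = −(-0.656167)(0.810691)(-545.4) − (-0.656167)(-0.585474)(-553.5) + (0.754616)(506.5) = 304.73 m.
Horizontal magnitude = √(ΔE² + ΔN²) = √((-768.04)² + 304.73²) = 826.28 m.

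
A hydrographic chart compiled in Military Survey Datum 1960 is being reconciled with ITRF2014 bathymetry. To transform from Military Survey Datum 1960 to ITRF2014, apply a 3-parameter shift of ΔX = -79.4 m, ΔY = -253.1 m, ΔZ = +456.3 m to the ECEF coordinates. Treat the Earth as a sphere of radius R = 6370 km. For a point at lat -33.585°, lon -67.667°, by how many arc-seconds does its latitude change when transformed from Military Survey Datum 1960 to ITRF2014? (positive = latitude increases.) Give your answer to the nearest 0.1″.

sin φ = -0.553173, cos φ = 0.833066, sin λ = -0.924991, cos λ = 0.379989.
North component: ΔN = −sin φ cos λ·ΔX − sin φ sin λ·ΔY + cos φ·ΔZ = −(-0.553173)(0.379989)(-79.4) − (-0.553173)(-0.924991)(-253.1) + (0.833066)(456.3) = 492.94 m.
1° of latitude spans πR/180 = 111177 m, so Δφ = 492.94 / 111177 × 3600 = 15.962″.

Δφ = 16.0″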